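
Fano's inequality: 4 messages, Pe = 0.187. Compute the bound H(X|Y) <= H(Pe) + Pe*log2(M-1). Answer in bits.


H(Pe) = -Pe*log2(Pe) - (1-Pe)*log2(1-Pe) = -0.187*log2(0.187) - 0.813*log2(0.813) = 0.452332 + 0.242821 = 0.6952. Pe*log2(M-1) = 0.187*log2(3) = 0.296388. Bound = H(Pe) + Pe*log2(M-1) = 0.452332 + 0.242821 + 0.296388 = 0.9915

0.9915 bits


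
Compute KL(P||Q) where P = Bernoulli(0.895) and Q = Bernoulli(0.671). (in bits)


KL = p*log2(p/q) + (1-p)*log2((1-p)/(1-q)) = 0.895*log2(0.895/0.671) + 0.105*log2(0.105/0.329) = 0.1989

0.1989 bits


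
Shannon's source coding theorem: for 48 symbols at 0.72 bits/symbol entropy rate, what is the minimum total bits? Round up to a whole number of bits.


Minimum bits >= n * H = 48 * 0.72 = 34.56, rounded up to a whole number of bits = 35

35 bits


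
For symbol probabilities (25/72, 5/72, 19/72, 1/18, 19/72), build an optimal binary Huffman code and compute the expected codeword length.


Huffman construction (repeatedly merge the two least-probable nodes; each merge adds 1 bit to every symbol beneath it): 1/18 + 5/72 = 1/8; 1/8 + 19/72 = 7/18; 19/72 + 25/72 = 11/18; 7/18 + 11/18 = 1. Resulting codeword lengths (in the order the probabilities were given): (2, 3, 2, 3, 2). L_avg = sum(p_i * l_i) = 25/72*2 + 5/72*3 + 19/72*2 + 1/18*3 + 19/72*2 = 17/8 = 2.125

2.125 bits


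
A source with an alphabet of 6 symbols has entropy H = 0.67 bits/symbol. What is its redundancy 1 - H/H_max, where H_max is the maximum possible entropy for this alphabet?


H_max = log2(K) = log2(6) = 2.585 bits/symbol. Redundancy = 1 - H/H_max = 1 - 0.67/2.585 = 1 - 0.2592 = 0.7408

0.7408


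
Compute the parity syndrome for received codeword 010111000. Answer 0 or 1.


Syndrome = XOR of all bits = 0 XOR 1 XOR 0 XOR 1 XOR 1 XOR 1 XOR 0 XOR 0 XOR 0 = 0

0


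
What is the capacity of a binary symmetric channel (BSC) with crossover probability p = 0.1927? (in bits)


H(p) = -p*log2(p) - (1-p)*log2(1-p) = -0.1927*log2(0.1927) - 0.8073*log2(0.8073) = 0.457773 + 0.249313 = 0.7071. C = 1 - H(p) = 1 - 0.7071 = 0.2929

0.2929 bits


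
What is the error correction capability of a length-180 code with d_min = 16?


Correction capability = floor((d-1)/2) = floor((16-1)/2) = 7

7 errors


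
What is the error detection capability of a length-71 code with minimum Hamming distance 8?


Detection capability = d_min - 1 = 8 - 1 = 7

7 errors


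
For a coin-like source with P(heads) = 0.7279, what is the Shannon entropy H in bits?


H = -p*log2(p) - (1-p)*log2(1-p). -0.7279*log2(0.7279) = 0.333515; -0.2721*log2(0.2721) = 0.510947. H = 0.333515 + 0.510947 = 0.8445

0.8445 bits


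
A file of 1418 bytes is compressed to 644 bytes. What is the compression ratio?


Ratio = original / compressed = 1418 / 644 = 2.2019

2.2019


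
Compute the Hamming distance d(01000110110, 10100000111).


Count differing positions: ^ ^ ^ . . ^ ^ . . . ^ = 6 differences

6


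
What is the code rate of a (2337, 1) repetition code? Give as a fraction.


Rate = k/n = 1/2337

1/2337


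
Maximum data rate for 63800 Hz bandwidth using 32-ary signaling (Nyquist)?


Rate = 2 * B * log2(M) = 2 * 63800 * 5.0 = 638000.0

638000.0 bps


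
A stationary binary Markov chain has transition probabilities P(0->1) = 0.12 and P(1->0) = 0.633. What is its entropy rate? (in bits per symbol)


Stationary distribution: pi_0 = p10/(p01+p10) = 0.8406, pi_1 = 0.1594. Entropy rate H' = pi_0*H(p01) + pi_1*H(p10) = 0.8406*0.5294 + 0.1594*0.9483 = 0.5961

0.5961 bits/symbol


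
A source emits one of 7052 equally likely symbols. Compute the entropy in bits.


H = log2(n) = log2(7052) = 12.7838

12.7838 bits


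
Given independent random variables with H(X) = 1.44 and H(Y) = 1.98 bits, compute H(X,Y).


For independent variables, H(X,Y) = H(X) + H(Y) = 1.44 + 1.98 = 3.42

3.42 bits


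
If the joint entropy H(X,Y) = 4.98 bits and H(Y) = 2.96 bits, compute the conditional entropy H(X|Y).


H(X|Y) = H(X,Y) - H(Y) = 4.98 - 2.96 = 2.02

2.02 bits


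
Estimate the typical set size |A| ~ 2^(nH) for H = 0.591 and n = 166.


log2|A_typical| = nH = 166 * 0.591 = 98.106, so |A_typical| ~ 2^98.106 = 3.411e+29

3.411e+29


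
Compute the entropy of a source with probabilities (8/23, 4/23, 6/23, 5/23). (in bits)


H = -sum(p_i * log2(p_i)). Terms: -(8/23)*log2(8/23) = 0.529935; -(4/23)*log2(4/23) = 0.438880; -(6/23)*log2(6/23) = 0.505722; -(5/23)*log2(5/23) = 0.478616. H = 0.529935 + 0.438880 + 0.505722 + 0.478616 = 1.9532

1.9532 bits


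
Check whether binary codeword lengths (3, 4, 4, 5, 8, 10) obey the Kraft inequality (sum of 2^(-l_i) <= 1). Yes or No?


Kraft sum = sum(2^(-l_i)) = 0.2861, need <= 1. Result: satisfied (a binary prefix-free code with these lengths exists)

Yes


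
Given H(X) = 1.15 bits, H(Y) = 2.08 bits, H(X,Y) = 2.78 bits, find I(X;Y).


I(X;Y) = H(X) + H(Y) - H(X,Y) = 1.15 + 2.08 - 2.78 = 0.45

0.45 bits


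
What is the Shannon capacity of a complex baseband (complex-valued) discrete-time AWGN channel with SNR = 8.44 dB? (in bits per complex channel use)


SNR_linear = 10^(8.44/10) = 6.9823; C = log2(1 + SNR_linear) = log2(1 + 6.9823) = 2.9968

2.9968 bits/channel use


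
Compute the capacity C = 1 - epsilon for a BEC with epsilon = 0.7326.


C = 1 - epsilon = 1 - 0.7326 = 0.2674

0.2674 bits


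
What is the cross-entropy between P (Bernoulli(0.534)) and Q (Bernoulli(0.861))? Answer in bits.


H(P,Q) = -p*log2(q) - (1-p)*log2(1-q). -0.534*log2(0.861) = 0.115299; -0.466*log2(0.139) = 1.326629. H(P,Q) = 0.115299 + 1.326629 = 1.4419

1.4419 bits


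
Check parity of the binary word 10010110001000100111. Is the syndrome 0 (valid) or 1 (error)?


Syndrome = XOR of all bits = 1 XOR 0 XOR 0 XOR 1 XOR 0 XOR 1 XOR 1 XOR 0 XOR 0 XOR 0 XOR 1 XOR 0 XOR 0 XOR 0 XOR 1 XOR 0 XOR 0 XOR 1 XOR 1 XOR 1 = 1

1


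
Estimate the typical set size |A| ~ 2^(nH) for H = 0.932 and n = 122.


log2|A_typical| = nH = 122 * 0.932 = 113.704, so |A_typical| ~ 2^113.704 = 1.692e+34

1.692e+34


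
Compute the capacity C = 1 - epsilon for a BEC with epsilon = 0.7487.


C = 1 - epsilon = 1 - 0.7487 = 0.2513

0.2513 bits


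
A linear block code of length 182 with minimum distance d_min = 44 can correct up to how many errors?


Correction capability = floor((d-1)/2) = floor((44-1)/2) = 21

21 errors


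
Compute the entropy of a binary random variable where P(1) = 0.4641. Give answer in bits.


H = -p*log2(p) - (1-p)*log2(1-p). -0.4641*log2(0.4641) = 0.513987; -0.5359*log2(0.5359) = 0.482291. H = 0.513987 + 0.482291 = 0.9963

0.9963 bits


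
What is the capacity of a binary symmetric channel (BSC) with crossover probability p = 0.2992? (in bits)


H(p) = -p*log2(p) - (1-p)*log2(1-p) = -0.2992*log2(0.2992) - 0.7008*log2(0.7008) = 0.520853 + 0.359458 = 0.8803. C = 1 - H(p) = 1 - 0.8803 = 0.1197

0.1197 bits


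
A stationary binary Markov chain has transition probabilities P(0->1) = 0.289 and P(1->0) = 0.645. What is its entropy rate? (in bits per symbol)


Stationary distribution: pi_0 = p10/(p01+p10) = 0.6906, pi_1 = 0.3094. Entropy rate H' = pi_0*H(p01) + pi_1*H(p10) = 0.6906*0.8674 + 0.3094*0.9385 = 0.8894

0.8894 bits/symbol


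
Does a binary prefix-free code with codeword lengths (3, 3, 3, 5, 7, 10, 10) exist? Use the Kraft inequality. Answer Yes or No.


Kraft sum = sum(2^(-l_i)) = 0.416, need <= 1. Result: satisfied (a binary prefix-free code with these lengths exists)

Yes


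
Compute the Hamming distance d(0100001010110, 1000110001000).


Count differing positions: ^ ^ . . ^ ^ ^ . ^ ^ ^ ^ . = 9 differences

9


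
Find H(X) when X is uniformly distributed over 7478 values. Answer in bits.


H = log2(n) = log2(7478) = 12.8684

12.8684 bits


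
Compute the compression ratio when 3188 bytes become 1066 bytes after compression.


Ratio = original / compressed = 3188 / 1066 = 2.9906

2.9906


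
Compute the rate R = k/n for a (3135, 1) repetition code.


Rate = k/n = 1/3135

1/3135


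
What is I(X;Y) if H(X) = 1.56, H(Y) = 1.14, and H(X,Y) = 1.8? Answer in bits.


I(X;Y) = H(X) + H(Y) - H(X,Y) = 1.56 + 1.14 - 1.8 = 0.9

0.9 bits


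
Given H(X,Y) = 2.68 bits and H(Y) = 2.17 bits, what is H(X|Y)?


H(X|Y) = H(X,Y) - H(Y) = 2.68 - 2.17 = 0.51

0.51 bits


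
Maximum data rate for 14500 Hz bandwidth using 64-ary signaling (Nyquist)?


Rate = 2 * B * log2(M) = 2 * 14500 * 6.0 = 174000.0

174000.0 bps


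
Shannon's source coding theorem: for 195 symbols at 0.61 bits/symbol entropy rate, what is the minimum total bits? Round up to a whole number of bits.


Minimum bits >= n * H = 195 * 0.61 = 118.95, rounded up to a whole number of bits = 119

119 bits


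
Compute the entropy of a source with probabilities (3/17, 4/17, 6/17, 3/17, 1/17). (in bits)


H = -sum(p_i * log2(p_i)). Terms: -(3/17)*log2(3/17) = 0.441618; -(4/17)*log2(4/17) = 0.491168; -(6/17)*log2(6/17) = 0.530294; -(3/17)*log2(3/17) = 0.441618; -(1/17)*log2(1/17) = 0.240439. H = 0.441618 + 0.491168 + 0.530294 + 0.441618 + 0.240439 = 2.1451

2.1451 bits


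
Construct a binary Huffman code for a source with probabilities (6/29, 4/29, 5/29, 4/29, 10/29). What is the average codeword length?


Huffman construction (repeatedly merge the two least-probable nodes; each merge adds 1 bit to every symbol beneath it): 4/29 + 4/29 = 8/29; 5/29 + 6/29 = 11/29; 8/29 + 10/29 = 18/29; 11/29 + 18/29 = 1. Resulting codeword lengths (in the order the probabilities were given): (2, 3, 2, 3, 2). L_avg = sum(p_i * l_i) = 6/29*2 + 4/29*3 + 5/29*2 + 4/29*3 + 10/29*2 = 66/29 = 2.2759

2.2759 bits


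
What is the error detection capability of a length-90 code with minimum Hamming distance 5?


Detection capability = d_min - 1 = 5 - 1 = 4

4 errors


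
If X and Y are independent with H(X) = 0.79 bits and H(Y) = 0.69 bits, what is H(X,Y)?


For independent variables, H(X,Y) = H(X) + H(Y) = 0.79 + 0.69 = 1.48

1.48 bits


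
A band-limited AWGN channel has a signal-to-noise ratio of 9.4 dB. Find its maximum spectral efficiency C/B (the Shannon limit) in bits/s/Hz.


SNR_linear = 10^(9.4/10) = 8.7096; C/B = log2(1 + SNR_linear) = log2(1 + 8.7096) = 3.2794

3.2794 bits/s/Hz


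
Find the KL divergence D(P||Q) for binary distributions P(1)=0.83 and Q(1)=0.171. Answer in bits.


KL = p*log2(p/q) + (1-p)*log2((1-p)/(1-q)) = 0.83*log2(0.83/0.171) + 0.17*log2(0.17/0.829) = 1.5031

1.5031 bits


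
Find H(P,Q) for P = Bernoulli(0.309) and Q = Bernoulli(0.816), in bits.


H(P,Q) = -p*log2(q) - (1-p)*log2(1-q). -0.309*log2(0.816) = 0.090648; -0.691*log2(0.184) = 1.687576. H(P,Q) = 0.090648 + 1.687576 = 1.7782

1.7782 bits


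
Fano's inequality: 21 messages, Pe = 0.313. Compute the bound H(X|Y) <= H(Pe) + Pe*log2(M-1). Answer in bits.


H(Pe) = -Pe*log2(Pe) - (1-Pe)*log2(1-Pe) = -0.313*log2(0.313) - 0.687*log2(0.687) = 0.524515 + 0.372092 = 0.8966. Pe*log2(M-1) = 0.313*log2(20) = 1.352763. Bound = H(Pe) + Pe*log2(M-1) = 0.524515 + 0.372092 + 1.352763 = 2.2494

2.2494 bits


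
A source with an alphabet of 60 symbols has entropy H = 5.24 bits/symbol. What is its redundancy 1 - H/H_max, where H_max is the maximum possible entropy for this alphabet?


H_max = log2(K) = log2(60) = 5.9069 bits/symbol. Redundancy = 1 - H/H_max = 1 - 5.24/5.9069 = 1 - 0.8871 = 0.1129

0.1129


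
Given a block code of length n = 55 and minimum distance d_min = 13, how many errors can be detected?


Detection capability = d_min - 1 = 13 - 1 = 12

12 errors


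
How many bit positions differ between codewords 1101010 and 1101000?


Count differing positions: . . . . . ^ . = 1 differences

1


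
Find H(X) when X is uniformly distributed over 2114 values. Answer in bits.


H = log2(n) = log2(2114) = 11.0458

11.0458 bits


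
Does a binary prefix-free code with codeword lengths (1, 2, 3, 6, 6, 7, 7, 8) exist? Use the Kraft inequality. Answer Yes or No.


Kraft sum = sum(2^(-l_i)) = 0.9258, need <= 1. Result: satisfied (a binary prefix-free code with these lengths exists)

Yes


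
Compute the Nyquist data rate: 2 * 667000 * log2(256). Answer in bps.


Rate = 2 * B * log2(M) = 2 * 667000 * 8.0 = 10672000.0

10672000.0 bps


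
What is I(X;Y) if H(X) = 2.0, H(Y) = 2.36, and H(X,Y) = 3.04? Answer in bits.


I(X;Y) = H(X) + H(Y) - H(X,Y) = 2.0 + 2.36 - 3.04 = 1.32

1.32 bits


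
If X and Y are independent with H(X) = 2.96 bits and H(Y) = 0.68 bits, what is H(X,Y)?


For independent variables, H(X,Y) = H(X) + H(Y) = 2.96 + 0.68 = 3.64

3.64 bits


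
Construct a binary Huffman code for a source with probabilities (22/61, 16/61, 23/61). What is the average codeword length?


Huffman construction (repeatedly merge the two least-probable nodes; each merge adds 1 bit to every symbol beneath it): 16/61 + 22/61 = 38/61; 23/61 + 38/61 = 1. Resulting codeword lengths (in the order the probabilities were given): (2, 2, 1). L_avg = sum(p_i * l_i) = 22/61*2 + 16/61*2 + 23/61*1 = 99/61 = 1.623

1.623 bits


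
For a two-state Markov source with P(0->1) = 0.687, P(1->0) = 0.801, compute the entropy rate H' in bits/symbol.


Stationary distribution: pi_0 = p10/(p01+p10) = 0.5383, pi_1 = 0.4617. Entropy rate H' = pi_0*H(p01) + pi_1*H(p10) = 0.5383*0.8966 + 0.4617*0.7199 = 0.815

0.815 bits/symbol


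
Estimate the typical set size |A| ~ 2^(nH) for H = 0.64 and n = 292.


log2|A_typical| = nH = 292 * 0.64 = 186.88, so |A_typical| ~ 2^186.88 = 1.805e+56

1.805e+56


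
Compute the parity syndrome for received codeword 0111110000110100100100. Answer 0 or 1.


Syndrome = XOR of all bits = 0 XOR 1 XOR 1 XOR 1 XOR 1 XOR 1 XOR 0 XOR 0 XOR 0 XOR 0 XOR 1 XOR 1 XOR 0 XOR 1 XOR 0 XOR 0 XOR 1 XOR 0 XOR 0 XOR 1 XOR 0 XOR 0 = 0

0


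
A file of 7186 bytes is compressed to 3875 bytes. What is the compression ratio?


Ratio = original / compressed = 7186 / 3875 = 1.8545

1.8545


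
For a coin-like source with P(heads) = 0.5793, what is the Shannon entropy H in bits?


H = -p*log2(p) - (1-p)*log2(1-p). -0.5793*log2(0.5793) = 0.456267; -0.4207*log2(0.4207) = 0.525512. H = 0.456267 + 0.525512 = 0.9818

0.9818 bits


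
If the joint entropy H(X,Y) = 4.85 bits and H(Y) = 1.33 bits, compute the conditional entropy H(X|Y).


H(X|Y) = H(X,Y) - H(Y) = 4.85 - 1.33 = 3.52

3.52 bits


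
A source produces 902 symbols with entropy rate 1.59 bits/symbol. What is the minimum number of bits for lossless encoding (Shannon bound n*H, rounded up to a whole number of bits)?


Minimum bits >= n * H = 902 * 1.59 = 1434.18, rounded up to a whole number of bits = 1435

1435 bits


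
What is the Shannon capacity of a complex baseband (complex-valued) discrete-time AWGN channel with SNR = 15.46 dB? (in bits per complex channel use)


SNR_linear = 10^(15.46/10) = 35.156; C = log2(1 + SNR_linear) = log2(1 + 35.156) = 5.1762

5.1762 bits/channel use


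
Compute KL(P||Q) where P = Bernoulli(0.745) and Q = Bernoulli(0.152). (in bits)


KL = p*log2(p/q) + (1-p)*log2((1-p)/(1-q)) = 0.745*log2(0.745/0.152) + 0.255*log2(0.255/0.848) = 1.2664

1.2664 bits


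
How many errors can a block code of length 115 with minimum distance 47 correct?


Correction capability = floor((d-1)/2) = floor((47-1)/2) = 23

23 errors


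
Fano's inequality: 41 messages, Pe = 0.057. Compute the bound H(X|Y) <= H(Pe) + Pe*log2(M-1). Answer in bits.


H(Pe) = -Pe*log2(Pe) - (1-Pe)*log2(1-Pe) = -0.057*log2(0.057) - 0.943*log2(0.943) = 0.235575 + 0.079844 = 0.3154. Pe*log2(M-1) = 0.057*log2(40) = 0.303350. Bound = H(Pe) + Pe*log2(M-1) = 0.235575 + 0.079844 + 0.303350 = 0.6188

0.6188 bits


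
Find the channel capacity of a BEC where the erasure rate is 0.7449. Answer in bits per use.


C = 1 - epsilon = 1 - 0.7449 = 0.2551

0.2551 bits


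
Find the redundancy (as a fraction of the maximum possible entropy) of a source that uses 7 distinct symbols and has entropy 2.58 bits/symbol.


H_max = log2(K) = log2(7) = 2.8074 bits/symbol. Redundancy = 1 - H/H_max = 1 - 2.58/2.8074 = 1 - 0.919 = 0.081

0.081


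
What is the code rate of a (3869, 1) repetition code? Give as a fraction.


Rate = k/n = 1/3869

1/3869


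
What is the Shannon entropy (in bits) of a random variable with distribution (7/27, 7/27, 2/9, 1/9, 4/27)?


H = -sum(p_i * log2(p_i)). Terms: -(7/27)*log2(7/27) = 0.504916; -(7/27)*log2(7/27) = 0.504916; -(2/9)*log2(2/9) = 0.482206; -(1/9)*log2(1/9) = 0.352214; -(4/27)*log2(4/27) = 0.408131. H = 0.504916 + 0.504916 + 0.482206 + 0.352214 + 0.408131 = 2.2524

2.2524 bits


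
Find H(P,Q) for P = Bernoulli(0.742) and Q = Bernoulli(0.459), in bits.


H(P,Q) = -p*log2(q) - (1-p)*log2(1-q). -0.742*log2(0.459) = 0.833588; -0.258*log2(0.541) = 0.228665. H(P,Q) = 0.833588 + 0.228665 = 1.0623

1.0623 bits


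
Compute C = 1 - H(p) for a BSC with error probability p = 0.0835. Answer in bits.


H(p) = -p*log2(p) - (1-p)*log2(1-p) = -0.0835*log2(0.0835) - 0.9165*log2(0.9165) = 0.299104 + 0.115289 = 0.4144. C = 1 - H(p) = 1 - 0.4144 = 0.5856

0.5856 bits


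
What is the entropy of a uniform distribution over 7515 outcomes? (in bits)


H = log2(n) = log2(7515) = 12.8756

12.8756 bits


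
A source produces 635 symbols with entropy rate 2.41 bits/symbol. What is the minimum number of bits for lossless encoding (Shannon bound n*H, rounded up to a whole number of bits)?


Minimum bits >= n * H = 635 * 2.41 = 1530.35, rounded up to a whole number of bits = 1531

1531 bits


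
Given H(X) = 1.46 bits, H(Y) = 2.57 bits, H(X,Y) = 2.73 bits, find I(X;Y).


I(X;Y) = H(X) + H(Y) - H(X,Y) = 1.46 + 2.57 - 2.73 = 1.3

1.3 bits


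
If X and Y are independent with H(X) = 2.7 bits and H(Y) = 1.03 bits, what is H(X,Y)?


For independent variables, H(X,Y) = H(X) + H(Y) = 2.7 + 1.03 = 3.73

3.73 bits


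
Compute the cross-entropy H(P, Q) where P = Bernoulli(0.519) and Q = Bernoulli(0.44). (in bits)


H(P,Q) = -p*log2(q) - (1-p)*log2(1-q). -0.519*log2(0.44) = 0.614716; -0.481*log2(0.56) = 0.402357. H(P,Q) = 0.614716 + 0.402357 = 1.0171

1.0171 bits


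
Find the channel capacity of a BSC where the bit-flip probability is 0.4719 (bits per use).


H(p) = -p*log2(p) - (1-p)*log2(1-p) = -0.4719*log2(0.4719) - 0.5281*log2(0.5281) = 0.511279 + 0.486442 = 0.9977. C = 1 - H(p) = 1 - 0.9977 = 0.0023

0.0023 bits


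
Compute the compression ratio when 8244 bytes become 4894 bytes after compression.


Ratio = original / compressed = 8244 / 4894 = 1.6845

1.6845


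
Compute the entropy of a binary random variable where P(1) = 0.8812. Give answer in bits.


H = -p*log2(p) - (1-p)*log2(1-p). -0.8812*log2(0.8812) = 0.160783; -0.1188*log2(0.1188) = 0.365119. H = 0.160783 + 0.365119 = 0.5259

0.5259 bits


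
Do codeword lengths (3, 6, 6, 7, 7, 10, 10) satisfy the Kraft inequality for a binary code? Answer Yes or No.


Kraft sum = sum(2^(-l_i)) = 0.1738, need <= 1. Result: satisfied (a binary prefix-free code with these lengths exists)

Yes


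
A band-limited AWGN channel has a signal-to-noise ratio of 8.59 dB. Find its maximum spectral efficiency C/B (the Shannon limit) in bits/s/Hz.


SNR_linear = 10^(8.59/10) = 7.2277; C/B = log2(1 + SNR_linear) = log2(1 + 7.2277) = 3.0405

3.0405 bits/s/Hz


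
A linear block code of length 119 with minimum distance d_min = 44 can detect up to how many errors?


Detection capability = d_min - 1 = 44 - 1 = 43

43 errors


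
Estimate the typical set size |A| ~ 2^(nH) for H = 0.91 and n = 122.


log2|A_typical| = nH = 122 * 0.91 = 111.02, so |A_typical| ~ 2^111.02 = 2.632e+33

2.632e+33


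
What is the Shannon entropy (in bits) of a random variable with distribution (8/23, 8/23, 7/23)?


H = -sum(p_i * log2(p_i)). Terms: -(8/23)*log2(8/23) = 0.529935; -(8/23)*log2(8/23) = 0.529935; -(7/23)*log2(7/23) = 0.522324. H = 0.529935 + 0.529935 + 0.522324 = 1.5822

1.5822 bits


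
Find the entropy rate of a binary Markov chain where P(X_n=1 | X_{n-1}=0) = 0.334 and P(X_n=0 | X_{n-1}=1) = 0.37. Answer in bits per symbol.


Stationary distribution: pi_0 = p10/(p01+p10) = 0.5256, pi_1 = 0.4744. Entropy rate H' = pi_0*H(p01) + pi_1*H(p10) = 0.5256*0.919 + 0.4744*0.9507 = 0.934

0.934 bits/symbol


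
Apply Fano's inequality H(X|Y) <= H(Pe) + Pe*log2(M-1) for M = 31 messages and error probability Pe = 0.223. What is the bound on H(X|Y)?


H(Pe) = -Pe*log2(Pe) - (1-Pe)*log2(1-Pe) = -0.223*log2(0.223) - 0.777*log2(0.777) = 0.482769 + 0.282838 = 0.7656. Pe*log2(M-1) = 0.223*log2(30) = 1.094237. Bound = H(Pe) + Pe*log2(M-1) = 0.482769 + 0.282838 + 1.094237 = 1.8598

1.8598 bits


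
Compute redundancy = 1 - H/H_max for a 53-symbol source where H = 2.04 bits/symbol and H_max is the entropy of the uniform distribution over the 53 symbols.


H_max = log2(K) = log2(53) = 5.7279 bits/symbol. Redundancy = 1 - H/H_max = 1 - 2.04/5.7279 = 1 - 0.3562 = 0.6438

0.6438


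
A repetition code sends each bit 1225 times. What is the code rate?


Rate = k/n = 1/1225

1/1225


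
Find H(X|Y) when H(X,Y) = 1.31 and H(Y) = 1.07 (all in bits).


H(X|Y) = H(X,Y) - H(Y) = 1.31 - 1.07 = 0.24

0.24 bits


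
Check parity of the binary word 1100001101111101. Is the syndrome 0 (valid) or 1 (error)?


Syndrome = XOR of all bits = 1 XOR 1 XOR 0 XOR 0 XOR 0 XOR 0 XOR 1 XOR 1 XOR 0 XOR 1 XOR 1 XOR 1 XOR 1 XOR 1 XOR 0 XOR 1 = 0

0


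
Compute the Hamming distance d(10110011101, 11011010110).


Count differing positions: . ^ ^ . ^ . . ^ . ^ ^ = 6 differences

6


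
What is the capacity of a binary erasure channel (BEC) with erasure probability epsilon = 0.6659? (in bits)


C = 1 - epsilon = 1 - 0.6659 = 0.3341

0.3341 bits


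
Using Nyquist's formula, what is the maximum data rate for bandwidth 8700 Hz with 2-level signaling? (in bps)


Rate = 2 * B * log2(M) = 2 * 8700 * 1.0 = 17400.0

17400.0 bps


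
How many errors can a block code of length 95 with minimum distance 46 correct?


Correction capability = floor((d-1)/2) = floor((46-1)/2) = 22

22 errors


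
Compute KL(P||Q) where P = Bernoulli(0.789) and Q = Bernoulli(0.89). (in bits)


KL = p*log2(p/q) + (1-p)*log2((1-p)/(1-q)) = 0.789*log2(0.789/0.89) + 0.211*log2(0.211/0.11) = 0.0612

0.0612 bits


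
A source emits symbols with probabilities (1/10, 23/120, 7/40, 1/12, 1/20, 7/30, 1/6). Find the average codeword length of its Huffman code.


Huffman construction (repeatedly merge the two least-probable nodes; each merge adds 1 bit to every symbol beneath it): 1/20 + 1/12 = 2/15; 1/10 + 2/15 = 7/30; 1/6 + 7/40 = 41/120; 23/120 + 7/30 = 17/40; 7/30 + 41/120 = 23/40; 17/40 + 23/40 = 1. Resulting codeword lengths (in the order the probabilities were given): (3, 2, 3, 4, 4, 2, 3). L_avg = sum(p_i * l_i) = 1/10*3 + 23/120*2 + 7/40*3 + 1/12*4 + 1/20*4 + 7/30*2 + 1/6*3 = 65/24 = 2.7083

2.7083 bits


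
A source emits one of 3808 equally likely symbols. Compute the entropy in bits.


H = log2(n) = log2(3808) = 11.8948

11.8948 bits


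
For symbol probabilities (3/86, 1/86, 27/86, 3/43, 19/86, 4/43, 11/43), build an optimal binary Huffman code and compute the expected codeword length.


Huffman construction (repeatedly merge the two least-probable nodes; each merge adds 1 bit to every symbol beneath it): 1/86 + 3/86 = 2/43; 2/43 + 3/43 = 5/43; 4/43 + 5/43 = 9/43; 9/43 + 19/86 = 37/86; 11/43 + 27/86 = 49/86; 37/86 + 49/86 = 1. Resulting codeword lengths (in the order the probabilities were given): (5, 5, 2, 4, 2, 3, 2). L_avg = sum(p_i * l_i) = 3/86*5 + 1/86*5 + 27/86*2 + 3/43*4 + 19/86*2 + 4/43*3 + 11/43*2 = 102/43 = 2.3721

2.3721 bits


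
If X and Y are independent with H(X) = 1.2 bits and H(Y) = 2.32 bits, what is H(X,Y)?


For independent variables, H(X,Y) = H(X) + H(Y) = 1.2 + 2.32 = 3.52

3.52 bits


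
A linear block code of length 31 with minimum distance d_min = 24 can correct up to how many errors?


Correction capability = floor((d-1)/2) = floor((24-1)/2) = 11

11 errors


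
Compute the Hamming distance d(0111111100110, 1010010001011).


Count differing positions: ^ ^ . ^ ^ . ^ ^ . ^ ^ . ^ = 9 differences

9


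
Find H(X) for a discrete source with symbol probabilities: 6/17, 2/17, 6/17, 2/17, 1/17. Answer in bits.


H = -sum(p_i * log2(p_i)). Terms: -(6/17)*log2(6/17) = 0.530294; -(2/17)*log2(2/17) = 0.363231; -(6/17)*log2(6/17) = 0.530294; -(2/17)*log2(2/17) = 0.363231; -(1/17)*log2(1/17) = 0.240439. H = 0.530294 + 0.363231 + 0.530294 + 0.363231 + 0.240439 = 2.0275

2.0275 bits


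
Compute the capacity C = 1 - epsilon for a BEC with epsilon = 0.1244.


C = 1 - epsilon = 1 - 0.1244 = 0.8756

0.8756 bits


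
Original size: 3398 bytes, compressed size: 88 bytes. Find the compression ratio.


Ratio = original / compressed = 3398 / 88 = 38.6136

38.6136


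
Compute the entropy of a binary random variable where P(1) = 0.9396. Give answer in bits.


H = -p*log2(p) - (1-p)*log2(1-p). -0.9396*log2(0.9396) = 0.084453; -0.0604*log2(0.0604) = 0.244578. H = 0.084453 + 0.244578 = 0.329

0.329 bits


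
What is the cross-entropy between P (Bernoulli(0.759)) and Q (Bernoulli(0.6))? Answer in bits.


H(P,Q) = -p*log2(q) - (1-p)*log2(1-q). -0.759*log2(0.6) = 0.559357; -0.241*log2(0.4) = 0.318585. H(P,Q) = 0.559357 + 0.318585 = 0.8779

0.8779 bits


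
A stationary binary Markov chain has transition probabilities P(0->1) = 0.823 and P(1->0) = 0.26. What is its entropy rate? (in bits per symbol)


Stationary distribution: pi_0 = p10/(p01+p10) = 0.2401, pi_1 = 0.7599. Entropy rate H' = pi_0*H(p01) + pi_1*H(p10) = 0.2401*0.6735 + 0.7599*0.8267 = 0.7899

0.7899 bits/symbol


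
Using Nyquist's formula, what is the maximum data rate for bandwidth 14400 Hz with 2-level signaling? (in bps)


Rate = 2 * B * log2(M) = 2 * 14400 * 1.0 = 28800.0

28800.0 bps


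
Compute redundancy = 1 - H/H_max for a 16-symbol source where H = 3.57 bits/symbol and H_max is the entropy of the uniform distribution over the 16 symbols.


H_max = log2(K) = log2(16) = 4.0 bits/symbol. Redundancy = 1 - H/H_max = 1 - 3.57/4.0 = 1 - 0.8925 = 0.1075

0.1075


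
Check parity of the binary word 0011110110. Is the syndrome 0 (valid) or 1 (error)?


Syndrome = XOR of all bits = 0 XOR 0 XOR 1 XOR 1 XOR 1 XOR 1 XOR 0 XOR 1 XOR 1 XOR 0 = 0

0


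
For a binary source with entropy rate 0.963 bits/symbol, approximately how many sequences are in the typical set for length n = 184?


log2|A_typical| = nH = 184 * 0.963 = 177.192, so |A_typical| ~ 2^177.192 = 2.188e+53

2.188e+53


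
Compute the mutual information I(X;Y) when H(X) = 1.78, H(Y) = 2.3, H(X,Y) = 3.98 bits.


I(X;Y) = H(X) + H(Y) - H(X,Y) = 1.78 + 2.3 - 3.98 = 0.1

0.1 bits


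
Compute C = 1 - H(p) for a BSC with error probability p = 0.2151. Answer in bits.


H(p) = -p*log2(p) - (1-p)*log2(1-p) = -0.2151*log2(0.2151) - 0.7849*log2(0.7849) = 0.476860 + 0.274259 = 0.7511. C = 1 - H(p) = 1 - 0.7511 = 0.2489

0.2489 bits


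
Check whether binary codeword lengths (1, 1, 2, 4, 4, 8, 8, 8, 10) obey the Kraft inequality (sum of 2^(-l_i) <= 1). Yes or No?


Kraft sum = sum(2^(-l_i)) = 1.3877, need <= 1. Result: violated (a binary prefix-free code with these lengths cannot exist)

No


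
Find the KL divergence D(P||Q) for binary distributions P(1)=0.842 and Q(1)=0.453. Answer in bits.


KL = p*log2(p/q) + (1-p)*log2((1-p)/(1-q)) = 0.842*log2(0.842/0.453) + 0.158*log2(0.158/0.547) = 0.4699

0.4699 bits


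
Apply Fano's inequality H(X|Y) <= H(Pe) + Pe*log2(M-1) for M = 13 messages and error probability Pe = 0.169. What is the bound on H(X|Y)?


H(Pe) = -Pe*log2(Pe) - (1-Pe)*log2(1-Pe) = -0.169*log2(0.169) - 0.831*log2(0.831) = 0.433469 + 0.221943 = 0.6554. Pe*log2(M-1) = 0.169*log2(12) = 0.605859. Bound = H(Pe) + Pe*log2(M-1) = 0.433469 + 0.221943 + 0.605859 = 1.2613

1.2613 bits


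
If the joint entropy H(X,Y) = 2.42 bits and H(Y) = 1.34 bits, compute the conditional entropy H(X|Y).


H(X|Y) = H(X,Y) - H(Y) = 2.42 - 1.34 = 1.08

1.08 bits


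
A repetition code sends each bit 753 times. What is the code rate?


Rate = k/n = 1/753

1/753


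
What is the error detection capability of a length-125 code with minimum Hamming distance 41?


Detection capability = d_min - 1 = 41 - 1 = 40

40 errors


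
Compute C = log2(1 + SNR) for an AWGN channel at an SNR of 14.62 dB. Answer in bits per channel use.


SNR_linear = 10^(14.62/10) = 28.9734; C = log2(1 + SNR_linear) = log2(1 + 28.9734) = 4.9056

4.9056 bits/channel use


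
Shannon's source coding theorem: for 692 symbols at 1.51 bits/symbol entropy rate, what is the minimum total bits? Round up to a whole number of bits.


Minimum bits >= n * H = 692 * 1.51 = 1044.92, rounded up to a whole number of bits = 1045

1045 bits


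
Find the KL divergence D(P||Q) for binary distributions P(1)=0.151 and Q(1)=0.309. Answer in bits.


KL = p*log2(p/q) + (1-p)*log2((1-p)/(1-q)) = 0.151*log2(0.151/0.309) + 0.849*log2(0.849/0.691) = 0.0962

0.0962 bits


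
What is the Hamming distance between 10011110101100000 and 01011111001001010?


Count differing positions: ^ ^ . . . . . ^ ^ . . ^ . ^ . ^ . = 7 differences

7


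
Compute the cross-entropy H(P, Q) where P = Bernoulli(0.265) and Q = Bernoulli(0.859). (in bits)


H(P,Q) = -p*log2(q) - (1-p)*log2(1-q). -0.265*log2(0.859) = 0.058107; -0.735*log2(0.141) = 2.077281. H(P,Q) = 0.058107 + 2.077281 = 2.1354

2.1354 bits


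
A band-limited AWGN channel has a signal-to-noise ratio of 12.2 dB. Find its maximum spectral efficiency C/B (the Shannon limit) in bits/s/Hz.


SNR_linear = 10^(12.2/10) = 16.5959; C/B = log2(1 + SNR_linear) = log2(1 + 16.5959) = 4.1372

4.1372 bits/s/Hz


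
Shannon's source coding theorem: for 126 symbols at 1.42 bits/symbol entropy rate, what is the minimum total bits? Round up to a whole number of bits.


Minimum bits >= n * H = 126 * 1.42 = 178.92, rounded up to a whole number of bits = 179

179 bits


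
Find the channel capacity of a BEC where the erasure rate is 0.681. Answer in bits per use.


C = 1 - epsilon = 1 - 0.681 = 0.319

0.319 bits


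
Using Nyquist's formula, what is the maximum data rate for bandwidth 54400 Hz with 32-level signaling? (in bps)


Rate = 2 * B * log2(M) = 2 * 54400 * 5.0 = 544000.0

544000.0 bps


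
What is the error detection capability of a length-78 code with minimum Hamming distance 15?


Detection capability = d_min - 1 = 15 - 1 = 14

14 errors


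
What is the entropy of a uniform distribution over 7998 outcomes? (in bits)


H = log2(n) = log2(7998) = 12.9654

12.9654 bits


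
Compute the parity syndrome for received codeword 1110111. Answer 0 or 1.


Syndrome = XOR of all bits = 1 XOR 1 XOR 1 XOR 0 XOR 1 XOR 1 XOR 1 = 0

0


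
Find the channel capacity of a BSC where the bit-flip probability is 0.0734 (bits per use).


H(p) = -p*log2(p) - (1-p)*log2(1-p) = -0.0734*log2(0.0734) - 0.9266*log2(0.9266) = 0.276577 + 0.101909 = 0.3785. C = 1 - H(p) = 1 - 0.3785 = 0.6215

0.6215 bits


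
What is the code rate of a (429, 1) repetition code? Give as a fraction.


Rate = k/n = 1/429

1/429


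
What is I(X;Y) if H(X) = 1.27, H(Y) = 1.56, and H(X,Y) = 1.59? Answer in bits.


I(X;Y) = H(X) + H(Y) - H(X,Y) = 1.27 + 1.56 - 1.59 = 1.24

1.24 bits


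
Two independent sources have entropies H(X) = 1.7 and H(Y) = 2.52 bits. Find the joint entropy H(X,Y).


For independent variables, H(X,Y) = H(X) + H(Y) = 1.7 + 2.52 = 4.22

4.22 bits


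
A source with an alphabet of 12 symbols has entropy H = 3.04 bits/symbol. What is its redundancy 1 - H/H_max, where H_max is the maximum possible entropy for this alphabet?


H_max = log2(K) = log2(12) = 3.585 bits/symbol. Redundancy = 1 - H/H_max = 1 - 3.04/3.585 = 1 - 0.848 = 0.152

0.152


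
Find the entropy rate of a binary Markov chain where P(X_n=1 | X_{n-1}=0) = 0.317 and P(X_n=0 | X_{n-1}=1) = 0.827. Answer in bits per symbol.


Stationary distribution: pi_0 = p10/(p01+p10) = 0.7229, pi_1 = 0.2771. Entropy rate H' = pi_0*H(p01) + pi_1*H(p10) = 0.7229*0.9011 + 0.2771*0.6645 = 0.8355

0.8355 bits/symbol


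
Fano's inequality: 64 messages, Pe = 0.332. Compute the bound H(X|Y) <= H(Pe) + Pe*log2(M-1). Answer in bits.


H(Pe) = -Pe*log2(Pe) - (1-Pe)*log2(1-Pe) = -0.332*log2(0.332) - 0.668*log2(0.668) = 0.528127 + 0.388829 = 0.917. Pe*log2(M-1) = 0.332*log2(63) = 1.984457. Bound = H(Pe) + Pe*log2(M-1) = 0.528127 + 0.388829 + 1.984457 = 2.9014

2.9014 bits


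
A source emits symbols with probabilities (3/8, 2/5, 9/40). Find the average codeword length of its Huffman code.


Huffman construction (repeatedly merge the two least-probable nodes; each merge adds 1 bit to every symbol beneath it): 9/40 + 3/8 = 3/5; 2/5 + 3/5 = 1. Resulting codeword lengths (in the order the probabilities were given): (2, 1, 2). L_avg = sum(p_i * l_i) = 3/8*2 + 2/5*1 + 9/40*2 = 8/5 = 1.6

1.6 bits


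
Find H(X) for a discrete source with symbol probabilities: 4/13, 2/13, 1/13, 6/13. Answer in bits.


H = -sum(p_i * log2(p_i)). Terms: -(4/13)*log2(4/13) = 0.523212; -(2/13)*log2(2/13) = 0.415452; -(1/13)*log2(1/13) = 0.284649; -(6/13)*log2(6/13) = 0.514836. H = 0.523212 + 0.415452 + 0.284649 + 0.514836 = 1.7381

1.7381 bits


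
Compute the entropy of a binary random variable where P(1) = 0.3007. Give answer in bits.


H = -p*log2(p) - (1-p)*log2(1-p). -0.3007*log2(0.3007) = 0.521294; -0.6993*log2(0.6993) = 0.360850. H = 0.521294 + 0.360850 = 0.8821

0.8821 bits


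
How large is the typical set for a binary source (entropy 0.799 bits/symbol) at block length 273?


log2|A_typical| = nH = 273 * 0.799 = 218.127, so |A_typical| ~ 2^218.127 = 4.600e+65

4.600e+65


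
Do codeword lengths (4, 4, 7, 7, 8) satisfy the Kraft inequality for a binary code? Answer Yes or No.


Kraft sum = sum(2^(-l_i)) = 0.1445, need <= 1. Result: satisfied (a binary prefix-free code with these lengths exists)

Yes


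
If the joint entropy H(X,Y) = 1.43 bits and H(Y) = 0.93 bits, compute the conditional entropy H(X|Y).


H(X|Y) = H(X,Y) - H(Y) = 1.43 - 0.93 = 0.5

0.5 bits


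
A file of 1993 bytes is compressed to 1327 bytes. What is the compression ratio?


Ratio = original / compressed = 1993 / 1327 = 1.5019

1.5019


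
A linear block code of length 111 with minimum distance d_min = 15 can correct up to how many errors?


Correction capability = floor((d-1)/2) = floor((15-1)/2) = 7

7 errors


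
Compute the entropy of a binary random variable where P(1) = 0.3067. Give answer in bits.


H = -p*log2(p) - (1-p)*log2(1-p). -0.3067*log2(0.3067) = 0.522954; -0.6933*log2(0.6933) = 0.366373. H = 0.522954 + 0.366373 = 0.8893

0.8893 bits


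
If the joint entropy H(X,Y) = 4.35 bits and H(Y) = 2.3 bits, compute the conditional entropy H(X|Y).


H(X|Y) = H(X,Y) - H(Y) = 4.35 - 2.3 = 2.05

2.05 bits


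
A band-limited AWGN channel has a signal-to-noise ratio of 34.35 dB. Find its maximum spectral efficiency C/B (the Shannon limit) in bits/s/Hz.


SNR_linear = 10^(34.35/10) = 2722.7013; C/B = log2(1 + SNR_linear) = log2(1 + 2722.7013) = 11.4114

11.4114 bits/s/Hz


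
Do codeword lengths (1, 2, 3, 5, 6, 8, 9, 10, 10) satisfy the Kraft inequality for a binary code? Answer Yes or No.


Kraft sum = sum(2^(-l_i)) = 0.9297, need <= 1. Result: satisfied (a binary prefix-free code with these lengths exists)

Yes


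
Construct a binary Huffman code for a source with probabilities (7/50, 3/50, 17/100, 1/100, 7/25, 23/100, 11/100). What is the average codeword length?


Huffman construction (repeatedly merge the two least-probable nodes; each merge adds 1 bit to every symbol beneath it): 1/100 + 3/50 = 7/100; 7/100 + 11/100 = 9/50; 7/50 + 17/100 = 31/100; 9/50 + 23/100 = 41/100; 7/25 + 31/100 = 59/100; 41/100 + 59/100 = 1. Resulting codeword lengths (in the order the probabilities were given): (3, 4, 3, 4, 2, 2, 3). L_avg = sum(p_i * l_i) = 7/50*3 + 3/50*4 + 17/100*3 + 1/100*4 + 7/25*2 + 23/100*2 + 11/100*3 = 64/25 = 2.56

2.56 bits


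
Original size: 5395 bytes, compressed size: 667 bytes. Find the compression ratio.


Ratio = original / compressed = 5395 / 667 = 8.0885

8.0885


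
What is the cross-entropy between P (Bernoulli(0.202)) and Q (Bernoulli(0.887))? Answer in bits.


H(P,Q) = -p*log2(q) - (1-p)*log2(1-q). -0.202*log2(0.887) = 0.034945; -0.798*log2(0.113) = 2.510193. H(P,Q) = 0.034945 + 2.510193 = 2.5451

2.5451 bits


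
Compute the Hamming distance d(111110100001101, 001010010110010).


Count differing positions: ^ ^ . ^ . . ^ ^ . ^ ^ ^ ^ ^ ^ = 11 differences

11


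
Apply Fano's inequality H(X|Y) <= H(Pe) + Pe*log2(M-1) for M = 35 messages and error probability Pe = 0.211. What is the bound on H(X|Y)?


H(Pe) = -Pe*log2(Pe) - (1-Pe)*log2(1-Pe) = -0.211*log2(0.211) - 0.789*log2(0.789) = 0.473629 + 0.269761 = 0.7434. Pe*log2(M-1) = 0.211*log2(34) = 1.073455. Bound = H(Pe) + Pe*log2(M-1) = 0.473629 + 0.269761 + 1.073455 = 1.8168

1.8168 bits


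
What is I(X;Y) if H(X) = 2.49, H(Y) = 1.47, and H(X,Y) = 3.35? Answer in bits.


I(X;Y) = H(X) + H(Y) - H(X,Y) = 2.49 + 1.47 - 3.35 = 0.61

0.61 bits


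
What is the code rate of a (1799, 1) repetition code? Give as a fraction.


Rate = k/n = 1/1799

1/1799


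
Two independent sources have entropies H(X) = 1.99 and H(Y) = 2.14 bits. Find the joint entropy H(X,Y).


For independent variables, H(X,Y) = H(X) + H(Y) = 1.99 + 2.14 = 4.13

4.13 bits


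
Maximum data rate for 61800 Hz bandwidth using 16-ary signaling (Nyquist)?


Rate = 2 * B * log2(M) = 2 * 61800 * 4.0 = 494400.0

494400.0 bps


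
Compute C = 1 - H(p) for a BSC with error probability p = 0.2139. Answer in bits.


H(p) = -p*log2(p) - (1-p)*log2(1-p) = -0.2139*log2(0.2139) - 0.7861*log2(0.7861) = 0.475926 + 0.272946 = 0.7489. C = 1 - H(p) = 1 - 0.7489 = 0.2511

0.2511 bits


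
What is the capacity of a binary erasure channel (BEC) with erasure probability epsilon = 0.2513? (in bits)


C = 1 - epsilon = 1 - 0.2513 = 0.7487

0.7487 bits


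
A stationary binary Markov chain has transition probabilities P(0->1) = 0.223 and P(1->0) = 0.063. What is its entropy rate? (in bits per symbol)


Stationary distribution: pi_0 = p10/(p01+p10) = 0.2203, pi_1 = 0.7797. Entropy rate H' = pi_0*H(p01) + pi_1*H(p10) = 0.2203*0.7656 + 0.7797*0.3392 = 0.4332

0.4332 bits/symbol


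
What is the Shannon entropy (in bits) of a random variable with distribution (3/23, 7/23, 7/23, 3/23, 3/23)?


H = -sum(p_i * log2(p_i)). Terms: -(3/23)*log2(3/23) = 0.383296; -(7/23)*log2(7/23) = 0.522324; -(7/23)*log2(7/23) = 0.522324; -(3/23)*log2(3/23) = 0.383296; -(3/23)*log2(3/23) = 0.383296. H = 0.383296 + 0.522324 + 0.522324 + 0.383296 + 0.383296 = 2.1945

2.1945 bits


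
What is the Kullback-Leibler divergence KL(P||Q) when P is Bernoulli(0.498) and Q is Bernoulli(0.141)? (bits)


KL = p*log2(p/q) + (1-p)*log2((1-p)/(1-q)) = 0.498*log2(0.498/0.141) + 0.502*log2(0.502/0.859) = 0.5175

0.5175 bits


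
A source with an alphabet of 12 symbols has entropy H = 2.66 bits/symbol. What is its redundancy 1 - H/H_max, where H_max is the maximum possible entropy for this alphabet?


H_max = log2(K) = log2(12) = 3.585 bits/symbol. Redundancy = 1 - H/H_max = 1 - 2.66/3.585 = 1 - 0.742 = 0.258

0.258


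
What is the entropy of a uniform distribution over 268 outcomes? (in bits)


H = log2(n) = log2(268) = 8.0661

8.0661 bits


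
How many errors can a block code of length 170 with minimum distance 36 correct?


Correction capability = floor((d-1)/2) = floor((36-1)/2) = 17

17 errors
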